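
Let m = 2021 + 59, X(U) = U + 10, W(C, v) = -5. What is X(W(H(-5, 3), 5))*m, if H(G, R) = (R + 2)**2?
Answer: 10400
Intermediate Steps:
H(G, R) = (2 + R)**2
X(U) = 10 + U
m = 2080
X(W(H(-5, 3), 5))*m = (10 - 5)*2080 = 5*2080 = 10400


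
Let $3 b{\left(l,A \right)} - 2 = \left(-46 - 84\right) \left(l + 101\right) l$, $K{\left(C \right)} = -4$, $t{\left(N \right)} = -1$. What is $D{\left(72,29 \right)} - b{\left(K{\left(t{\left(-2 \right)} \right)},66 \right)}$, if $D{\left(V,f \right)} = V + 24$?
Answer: $-16718$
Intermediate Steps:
$D{\left(V,f \right)} = 24 + V$
$b{\left(l,A \right)} = \frac{2}{3} + \frac{l \left(-13130 - 130 l\right)}{3}$ ($b{\left(l,A \right)} = \frac{2}{3} + \frac{\left(-46 - 84\right) \left(l + 101\right) l}{3} = \frac{2}{3} + \frac{- 130 \left(101 + l\right) l}{3} = \frac{2}{3} + \frac{\left(-13130 - 130 l\right) l}{3} = \frac{2}{3} + \frac{l \left(-13130 - 130 l\right)}{3}$)
$D{\left(72,29 \right)} - b{\left(K{\left(t{\left(-2 \right)} \right)},66 \right)} = \left(24 + 72\right) - \left(\frac{2}{3} - - \frac{52520}{3} - \frac{130 \left(-4\right)^{2}}{3}\right) = 96 - \left(\frac{2}{3} + \frac{52520}{3} - \frac{2080}{3}\right) = 96 - 16814 = -16718$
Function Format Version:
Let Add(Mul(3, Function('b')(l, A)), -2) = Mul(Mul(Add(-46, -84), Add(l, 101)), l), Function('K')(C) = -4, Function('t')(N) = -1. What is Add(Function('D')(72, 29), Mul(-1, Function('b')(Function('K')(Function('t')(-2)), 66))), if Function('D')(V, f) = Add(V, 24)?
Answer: -16718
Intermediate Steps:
Function('D')(V, f) = Add(24, V)
Function('b')(l, A) = Add(Rational(2, 3), Mul(Rational(1, 3), l, Add(-13130, Mul(-130, l)))) (Function('b')(l, A) = Add(Rational(2, 3), Mul(Rational(1, 3), Mul(Mul(Add(-46, -84), Add(l, 101)), l))) = Add(Rational(2, 3), Mul(Rational(1, 3), Mul(Mul(-130, Add(101, l)), l))) = Add(Rational(2, 3), Mul(Rational(1, 3), Mul(Add(-13130, Mul(-130, l)), l))) = Add(Rational(2, 3), Mul(Rational(1, 3), Mul(l, Add(-13130, Mul(-130, l))))) = Add(Rational(2, 3), Mul(Rational(1, 3), l, Add(-13130, Mul(-130, l)))))
Add(Function('D')(72, 29), Mul(-1, Function('b')(Function('K')(Function('t')(-2)), 66))) = Add(Add(24, 72), Mul(-1, Add(Rational(2, 3), Mul(Rational(-13130, 3), -4), Mul(Rational(-130, 3), Pow(-4, 2))))) = Add(96, Mul(-1, Add(Rational(2, 3), Rational(52520, 3), Mul(Rational(-130, 3), 16)))) = Add(96, Mul(-1, Add(Rational(2, 3), Rational(52520, 3), Rational(-2080, 3)))) = Add(96, Mul(-1, 16814)) = Add(96, -16814) = -16718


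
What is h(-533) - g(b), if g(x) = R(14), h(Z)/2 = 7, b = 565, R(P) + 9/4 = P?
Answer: 9/4 ≈ 2.2500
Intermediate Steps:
R(P) = -9/4 + P
h(Z) = 14 (h(Z) = 2*7 = 14)
g(x) = 47/4 (g(x) = -9/4 + 14 = 47/4)
h(-533) - g(b) = 14 - 1*47/4 = 14 - 47/4 = 9/4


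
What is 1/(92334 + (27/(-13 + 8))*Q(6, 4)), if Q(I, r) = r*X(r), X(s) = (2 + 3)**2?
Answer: 1/91794 ≈ 1.0894e-5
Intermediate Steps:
X(s) = 25 (X(s) = 5**2 = 25)
Q(I, r) = 25*r (Q(I, r) = r*25 = 25*r)
1/(92334 + (27/(-13 + 8))*Q(6, 4)) = 1/(92334 + (27/(-13 + 8))*(25*4)) = 1/(92334 + (27/(-5))*100) = 1/(92334 - 1/5*27*100) = 1/(92334 - 27/5*100) = 1/(92334 - 540) = 1/91794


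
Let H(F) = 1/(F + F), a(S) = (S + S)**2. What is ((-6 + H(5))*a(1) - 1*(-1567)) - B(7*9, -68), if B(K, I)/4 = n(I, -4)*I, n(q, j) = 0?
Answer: 7717/5 ≈ 1543.4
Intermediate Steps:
a(S) = 4*S**2 (a(S) = (2*S)**2 = 4*S**2)
H(F) = 1/(2*F)
B(K, I) = 0 (B(K, I) = 4*(0*I) = 4*0 = 0)
((-6 + H(5))*a(1) - 1*(-1567)) - B(7*9, -68) = ((-6 + (1/2)/5)*(4*1**2) - 1*(-1567)) - 1*0 = ((-6 + (1/2)*(1/5))*(4*1) + 1567) + 0 = ((-6 + 1/10)*4 + 1567) + 0 = (-59/10*4 + 1567) + 0 = (-118/5 + 1567) + 0 = 7717/5 + 0 = 7717/5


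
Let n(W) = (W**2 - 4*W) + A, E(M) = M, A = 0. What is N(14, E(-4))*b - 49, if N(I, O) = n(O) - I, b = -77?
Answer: -1435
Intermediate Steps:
n(W) = W**2 - 4*W (n(W) = (W**2 - 4*W) + 0 = W**2 - 4*W)
N(I, O) = -I + O*(-4 + O) (N(I, O) = O*(-4 + O) - I = -I + O*(-4 + O))
N(14, E(-4))*b - 49 = ((-4)**2 - 1*14 - 4*(-4))*(-77) - 49 = (16 - 14 + 16)*(-77) - 49 = 18*(-77) - 49 = -1386 - 49 = -1435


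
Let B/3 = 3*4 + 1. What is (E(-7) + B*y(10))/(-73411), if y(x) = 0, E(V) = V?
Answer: 7/73411 ≈ 9.5354e-5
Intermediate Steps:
B = 39 (B = 3*(3*4 + 1) = 3*(12 + 1) = 3*13 = 39)
(E(-7) + B*y(10))/(-73411) = (-7 + 39*0)/(-73411) = (-7 + 0)*(-1/73411) = -7*(-1/73411) = 7/73411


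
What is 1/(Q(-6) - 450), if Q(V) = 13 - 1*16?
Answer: -1/453 ≈ -0.0022075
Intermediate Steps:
Q(V) = -3 (Q(V) = 13 - 16 = -3)
1/(Q(-6) - 450) = 1/(-3 - 450) = 1/(-453) = -1/453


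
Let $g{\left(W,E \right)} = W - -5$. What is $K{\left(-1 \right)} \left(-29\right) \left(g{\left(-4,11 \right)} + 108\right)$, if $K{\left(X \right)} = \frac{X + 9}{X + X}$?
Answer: $12644$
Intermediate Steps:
$K{\left(X \right)} = \frac{9 + X}{2 X}$
$g{\left(W,E \right)} = 5 + W$ ($g{\left(W,E \right)} = W + 5 = 5 + W$)
$K{\left(-1 \right)} \left(-29\right) \left(g{\left(-4,11 \right)} + 108\right) = \frac{9 - 1}{2 \left(-1\right)} \left(-29\right) \left(\left(5 - 4\right) + 108\right) = \frac{1}{2} \left(-1\right) 8 \left(-29\right) \left(1 + 108\right) = \left(-4\right) \left(-29\right) 109 = 116 \cdot 109 = 12644$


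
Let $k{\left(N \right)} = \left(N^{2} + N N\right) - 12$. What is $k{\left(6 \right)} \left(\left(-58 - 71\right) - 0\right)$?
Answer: $-7740$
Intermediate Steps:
$k{\left(N \right)} = -12 + 2 N^{2}$ ($k{\left(N \right)} = \left(N^{2} + N^{2}\right) - 12 = 2 N^{2} - 12 = -12 + 2 N^{2}$)
$k{\left(6 \right)} \left(\left(-58 - 71\right) - 0\right) = \left(-12 + 2 \cdot 6^{2}\right) \left(\left(-58 - 71\right) - 0\right) = \left(-12 + 2 \cdot 36\right) \left(-129 + 0\right) = \left(-12 + 72\right) \left(-129\right) = 60 \left(-129\right) = -7740$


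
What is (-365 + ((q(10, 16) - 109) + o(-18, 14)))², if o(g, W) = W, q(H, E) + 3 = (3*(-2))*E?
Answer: 312481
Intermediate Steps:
q(H, E) = -3 - 6*E (q(H, E) = -3 + (3*(-2))*E = -3 - 6*E)
(-365 + ((q(10, 16) - 109) + o(-18, 14)))² = (-365 + (((-3 - 6*16) - 109) + 14))² = (-365 + (((-3 - 96) - 109) + 14))² = (-365 + ((-99 - 109) + 14))² = (-365 + (-208 + 14))² = (-365 - 194)² = (-559)² = 312481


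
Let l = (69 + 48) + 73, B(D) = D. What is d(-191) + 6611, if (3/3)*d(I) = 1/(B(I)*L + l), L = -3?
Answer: 5044194/763 ≈ 6611.0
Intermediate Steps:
l = 190 (l = 117 + 73 = 190)
d(I) = 1/(190 - 3*I) (d(I) = 1/(I*(-3) + 190) = 1/(-3*I + 190) = 1/(190 - 3*I))
d(-191) + 6611 = -1/(-190 + 3*(-191)) + 6611 = -1/(-190 - 573) + 6611 = -1/(-763) + 6611 = -1*(-1/763) + 6611 = 1/763 + 6611 = 5044194/763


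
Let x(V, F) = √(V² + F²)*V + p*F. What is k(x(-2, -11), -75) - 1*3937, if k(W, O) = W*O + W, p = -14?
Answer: -15333 + 740*√5 ≈ -13678.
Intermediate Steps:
x(V, F) = -14*F + V*√(F² + V²) (x(V, F) = √(V² + F²)*V - 14*F = √(F² + V²)*V - 14*F = V*√(F² + V²) - 14*F = -14*F + V*√(F² + V²))
k(W, O) = W + O*W (k(W, O) = O*W + W = W + O*W)
k(x(-2, -11), -75) - 1*3937 = (-14*(-11) - 2*√((-11)² + (-2)²))*(1 - 75) - 1*3937 = (154 - 2*√(121 + 4))*(-74) - 3937 = (154 - 10*√5)*(-74) - 3937 = (-11396 + 740*√5) - 3937 = -15333 + 740*√5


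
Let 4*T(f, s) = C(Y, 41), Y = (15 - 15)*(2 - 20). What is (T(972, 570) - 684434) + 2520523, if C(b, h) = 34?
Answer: 3672195/2 ≈ 1.8361e+6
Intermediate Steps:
Y = 0 (Y = 0*(-18) = 0)
T(f, s) = 17/2 (T(f, s) = (¼)*34 = 17/2)
(T(972, 570) - 684434) + 2520523 = (17/2 - 684434) + 2520523 = -1368851/2 + 2520523 = 3672195/2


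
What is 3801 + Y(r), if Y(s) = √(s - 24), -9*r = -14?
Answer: 3801 + I*√202/3 ≈ 3801.0 + 4.7376*I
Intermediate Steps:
r = 14/9 (r = -⅑*(-14) = 14/9 ≈ 1.5556)
Y(s) = √(-24 + s)
3801 + Y(r) = 3801 + √(-24 + 14/9) = 3801 + √(-202/9) = 3801 + I*√202/3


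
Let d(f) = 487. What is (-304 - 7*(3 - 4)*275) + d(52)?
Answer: 2108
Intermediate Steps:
(-304 - 7*(3 - 4)*275) + d(52) = (-304 - 7*(3 - 4)*275) + 487 = (-304 - 7*(-1)*275) + 487 = (-304 + 7*275) + 487 = (-304 + 1925) + 487 = 1621 + 487 = 2108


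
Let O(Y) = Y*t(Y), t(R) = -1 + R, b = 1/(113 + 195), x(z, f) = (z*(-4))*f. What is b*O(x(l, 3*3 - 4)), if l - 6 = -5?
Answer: 15/11 ≈ 1.3636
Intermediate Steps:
l = 1 (l = 6 - 5 = 1)
x(z, f) = -4*f*z (x(z, f) = (-4*z)*f = -4*f*z)
b = 1/308 ≈ 0.0032468
O(Y) = Y*(-1 + Y)
b*O(x(l, 3*3 - 4)) = ((-4*(3*3 - 4)*1)*(-1 - 4*(3*3 - 4)*1))/308 = ((-4*(9 - 4)*1)*(-1 - 4*(9 - 4)*1))/308 = ((-4*5*1)*(-1 - 4*5*1))/308 = (-20*(-1 - 20))/308 = (-20*(-21))/308 = (1/308)*420 = 15/11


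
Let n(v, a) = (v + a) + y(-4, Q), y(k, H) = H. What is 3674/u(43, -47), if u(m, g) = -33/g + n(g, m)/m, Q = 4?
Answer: 15698/3 ≈ 5232.7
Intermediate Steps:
n(v, a) = 4 + a + v (n(v, a) = (v + a) + 4 = (a + v) + 4 = 4 + a + v)
u(m, g) = -33/g + (4 + g + m)/m (u(m, g) = -33/g + (4 + m + g)/m = -33/g + (4 + g + m)/m)
3674/u(43, -47) = 3674/(1 - 33/(-47) + 4/43 - 47/43) = 3674/(1 - 33*(-1/47) + 4*(1/43) - 47*1/43) = 3674/(1 + 33/47 + 4/43 - 47/43) = 3674/(33/47) = 3674*(47/33) = 15698/3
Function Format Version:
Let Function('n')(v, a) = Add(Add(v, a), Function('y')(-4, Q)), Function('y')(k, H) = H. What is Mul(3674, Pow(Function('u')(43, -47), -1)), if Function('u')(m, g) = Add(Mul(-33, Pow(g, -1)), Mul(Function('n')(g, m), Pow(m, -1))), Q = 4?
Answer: Rational(15698, 3) ≈ 5232.7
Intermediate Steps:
Function('n')(v, a) = Add(4, a, v) (Function('n')(v, a) = Add(Add(v, a), 4) = Add(Add(a, v), 4) = Add(4, a, v))
Function('u')(m, g) = Add(Mul(-33, Pow(g, -1)), Mul(Pow(m, -1), Add(4, g, m))) (Function('u')(m, g) = Add(Mul(-33, Pow(g, -1)), Mul(Add(4, m, g), Pow(m, -1))) = Add(Mul(-33, Pow(g, -1)), Mul(Add(4, g, m), Pow(m, -1))) = Add(Mul(-33, Pow(g, -1)), Mul(Pow(m, -1), Add(4, g, m))))
Mul(3674, Pow(Function('u')(43, -47), -1)) = Mul(3674, Pow(Add(1, Mul(-33, Pow(-47, -1)), Mul(4, Pow(43, -1)), Mul(-47, Pow(43, -1))), -1)) = Mul(3674, Pow(Add(1, Mul(-33, Rational(-1, 47)), Mul(4, Rational(1, 43)), Mul(-47, Rational(1, 43))), -1)) = Mul(3674, Pow(Add(1, Rational(33, 47), Rational(4, 43), Rational(-47, 43)), -1)) = Mul(3674, Pow(Rational(33, 47), -1)) = Mul(3674, Rational(47, 33)) = Rational(15698, 3)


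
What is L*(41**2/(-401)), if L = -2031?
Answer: 3414111/401 ≈ 8514.0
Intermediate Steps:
L*(41**2/(-401)) = -2031*41**2/(-401) = -3414111*(-1)/401 = -2031*(-1681/401) = 3414111/401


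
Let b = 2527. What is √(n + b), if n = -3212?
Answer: I*√685 ≈ 26.173*I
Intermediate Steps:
√(n + b) = √(-3212 + 2527) = √(-685) = I*√685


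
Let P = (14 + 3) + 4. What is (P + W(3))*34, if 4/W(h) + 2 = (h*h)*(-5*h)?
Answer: 97682/137 ≈ 713.01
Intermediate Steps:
P = 21 (P = 17 + 4 = 21)
W(h) = 4/(-2 - 5*h³) (W(h) = 4/(-2 + (h*h)*(-5*h)) = 4/(-2 + h²*(-5*h)) = 4/(-2 - 5*h³))
(P + W(3))*34 = (21 - 4/(2 + 5*3³))*34 = (21 - 4/(2 + 5*27))*34 = (21 - 4/(2 + 135))*34 = (21 - 4/137)*34 = (2873/137)*34 = 97682/137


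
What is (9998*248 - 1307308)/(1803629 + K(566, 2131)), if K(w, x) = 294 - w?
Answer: 130244/200373 ≈ 0.65001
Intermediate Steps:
(9998*248 - 1307308)/(1803629 + K(566, 2131)) = (9998*248 - 1307308)/(1803629 + (294 - 1*566)) = (2479504 - 1307308)/(1803629 + (294 - 566)) = 1172196/(1803629 - 272) = 1172196/1803357 = 1172196*(1/1803357) = 130244/200373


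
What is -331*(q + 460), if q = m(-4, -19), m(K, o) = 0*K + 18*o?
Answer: -39058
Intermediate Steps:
m(K, o) = 18*o (m(K, o) = 0 + 18*o = 18*o)
q = -342 (q = 18*(-19) = -342)
-331*(q + 460) = -331*(-342 + 460) = -331*118 = -39058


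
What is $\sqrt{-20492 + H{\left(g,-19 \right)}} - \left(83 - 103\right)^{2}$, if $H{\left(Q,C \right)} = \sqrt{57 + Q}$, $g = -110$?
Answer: $-400 + \sqrt{-20492 + i \sqrt{53}} \approx -399.97 + 143.15 i$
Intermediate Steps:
$\sqrt{-20492 + H{\left(g,-19 \right)}} - \left(83 - 103\right)^{2} = \sqrt{-20492 + \sqrt{57 - 110}} - \left(83 - 103\right)^{2} = \sqrt{-20492 + \sqrt{-53}} - \left(-20\right)^{2} = \sqrt{-20492 + i \sqrt{53}} - 400 = -400 + \sqrt{-20492 + i \sqrt{53}}$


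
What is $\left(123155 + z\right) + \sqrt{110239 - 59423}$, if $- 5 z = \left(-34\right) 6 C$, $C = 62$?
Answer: $\frac{628423}{5} + 8 \sqrt{794} \approx 1.2591 \cdot 10^{5}$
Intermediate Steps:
$z = \frac{12648}{5}$ ($z = - \frac{\left(-34\right) 6 \cdot 62}{5} = - \frac{\left(-204\right) 62}{5} = \left(- \frac{1}{5}\right) \left(-12648\right) = \frac{12648}{5} \approx 2529.6$)
$\left(123155 + z\right) + \sqrt{110239 - 59423} = \left(123155 + \frac{12648}{5}\right) + \sqrt{110239 - 59423} = \frac{628423}{5} + \sqrt{50816} = \frac{628423}{5} + 8 \sqrt{794}$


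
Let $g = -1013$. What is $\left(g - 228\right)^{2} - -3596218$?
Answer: $5136299$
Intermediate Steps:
$\left(g - 228\right)^{2} - -3596218 = \left(-1013 - 228\right)^{2} - -3596218 = \left(-1241\right)^{2} + 3596218 = 1540081 + 3596218 = 5136299$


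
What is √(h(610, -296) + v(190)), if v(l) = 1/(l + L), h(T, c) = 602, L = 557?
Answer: √37324685/249 ≈ 24.536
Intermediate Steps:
v(l) = 1/(557 + l) (v(l) = 1/(l + 557) = 1/(557 + l))
√(h(610, -296) + v(190)) = √(602 + 1/(557 + 190)) = √(602 + 1/747) = √(449695/747) = √37324685/249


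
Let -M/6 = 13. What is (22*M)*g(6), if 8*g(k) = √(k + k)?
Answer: -429*√3 ≈ -743.05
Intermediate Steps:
M = -78 (M = -6*13 = -78)
g(k) = √2*√k/8 (g(k) = √(k + k)/8 = √(2*k)/8 = (√2*√k)/8 = √2*√k/8)
(22*M)*g(6) = (22*(-78))*(√2*√6/8) = -429*√3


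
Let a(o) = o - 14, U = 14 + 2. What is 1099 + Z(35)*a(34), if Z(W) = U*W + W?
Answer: 12999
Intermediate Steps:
U = 16
a(o) = -14 + o
Z(W) = 17*W (Z(W) = 16*W + W = 17*W)
1099 + Z(35)*a(34) = 1099 + (17*35)*(-14 + 34) = 1099 + 595*20 = 1099 + 11900 = 12999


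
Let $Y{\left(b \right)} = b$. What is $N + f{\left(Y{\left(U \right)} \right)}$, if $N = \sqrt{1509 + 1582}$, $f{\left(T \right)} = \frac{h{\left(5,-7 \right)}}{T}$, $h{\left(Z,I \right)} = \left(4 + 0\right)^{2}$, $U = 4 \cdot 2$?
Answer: $2 + \sqrt{3091} \approx 57.597$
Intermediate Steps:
$U = 8$
$h{\left(Z,I \right)} = 16$ ($h{\left(Z,I \right)} = 4^{2} = 16$)
$f{\left(T \right)} = \frac{16}{T}$
$N = \sqrt{3091} \approx 55.597$
$N + f{\left(Y{\left(U \right)} \right)} = \sqrt{3091} + \frac{16}{8} = \sqrt{3091} + 16 \cdot \frac{1}{8} = \sqrt{3091} + 2 = 2 + \sqrt{3091}$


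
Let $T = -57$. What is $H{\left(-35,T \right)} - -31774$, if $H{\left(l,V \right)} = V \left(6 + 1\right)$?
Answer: $31375$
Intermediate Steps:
$H{\left(l,V \right)} = 7 V$ ($H{\left(l,V \right)} = V 7 = 7 V$)
$H{\left(-35,T \right)} - -31774 = 7 \left(-57\right) - -31774 = -399 + 31774 = 31375$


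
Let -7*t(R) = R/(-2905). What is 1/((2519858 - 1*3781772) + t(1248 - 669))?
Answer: -20335/25661020611 ≈ -7.9245e-7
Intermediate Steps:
t(R) = R/20335 (t(R) = -R/(7*(-2905)) = -R*(-1)/(7*2905) = -(-1)*R/20335 = R/20335)
1/((2519858 - 1*3781772) + t(1248 - 669)) = 1/((2519858 - 1*3781772) + (1248 - 669)/20335) = 1/((2519858 - 3781772) + (1/20335)*579) = 1/(-1261914 + 579/20335) = 1/(-25661020611/20335) = -20335/25661020611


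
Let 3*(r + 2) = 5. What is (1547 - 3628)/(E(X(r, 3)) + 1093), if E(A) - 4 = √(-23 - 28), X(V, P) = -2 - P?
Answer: -2282857/1203460 + 2081*I*√51/1203460 ≈ -1.8969 + 0.012349*I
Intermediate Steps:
r = -⅓ (r = -2 + (⅓)*5 = -2 + 5/3 = -⅓ ≈ -0.33333)
E(A) = 4 + I*√51 (E(A) = 4 + √(-23 - 28) = 4 + √(-51) = 4 + I*√51)
(1547 - 3628)/(E(X(r, 3)) + 1093) = (1547 - 3628)/((4 + I*√51) + 1093) = -2081/(1097 + I*√51)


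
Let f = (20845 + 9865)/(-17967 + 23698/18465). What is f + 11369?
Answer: 3770950403983/331736957 ≈ 11367.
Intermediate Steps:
f = -567060150/331736957 (f = 30710/(-17967 + 23698*(1/18465)) = 30710/(-17967 + 23698/18465) = 30710/(-331736957/18465) = 30710*(-18465/331736957) = -567060150/331736957 ≈ -1.7094)
f + 11369 = -567060150/331736957 + 11369 = 3770950403983/331736957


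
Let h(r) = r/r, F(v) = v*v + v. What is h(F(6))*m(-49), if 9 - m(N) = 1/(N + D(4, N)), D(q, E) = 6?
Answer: 388/43 ≈ 9.0233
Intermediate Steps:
F(v) = v + v² (F(v) = v² + v = v + v²)
m(N) = 9 - 1/(6 + N) (m(N) = 9 - 1/(N + 6) = 9 - 1/(6 + N))
h(r) = 1
h(F(6))*m(-49) = 1*((53 + 9*(-49))/(6 - 49)) = 1*((53 - 441)/(-43)) = 1*(-1/43*(-388)) = 1*(388/43) = 388/43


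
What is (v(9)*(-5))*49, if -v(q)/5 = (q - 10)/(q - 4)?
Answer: -245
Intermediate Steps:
v(q) = -5*(-10 + q)/(-4 + q) (v(q) = -5*(q - 10)/(q - 4) = -5*(-10 + q)/(-4 + q))
(v(9)*(-5))*49 = ((5*(10 - 1*9)/(-4 + 9))*(-5))*49 = ((5*(10 - 9)/5)*(-5))*49 = ((5*(⅕)*1)*(-5))*49 = (1*(-5))*49 = -5*49 = -245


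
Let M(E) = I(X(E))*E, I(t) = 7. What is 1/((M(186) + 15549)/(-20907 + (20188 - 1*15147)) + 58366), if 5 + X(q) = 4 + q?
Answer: 15866/926018105 ≈ 1.7134e-5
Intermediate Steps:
X(q) = -1 + q (X(q) = -5 + (4 + q) = -1 + q)
M(E) = 7*E
1/((M(186) + 15549)/(-20907 + (20188 - 1*15147)) + 58366) = 1/((7*186 + 15549)/(-20907 + (20188 - 1*15147)) + 58366) = 1/((1302 + 15549)/(-20907 + (20188 - 15147)) + 58366) = 1/(16851/(-20907 + 5041) + 58366) = 1/(16851/(-15866) + 58366) = 1/(16851*(-1/15866) + 58366) = 1/(-16851/15866 + 58366) = 1/(926018105/15866) = 15866/926018105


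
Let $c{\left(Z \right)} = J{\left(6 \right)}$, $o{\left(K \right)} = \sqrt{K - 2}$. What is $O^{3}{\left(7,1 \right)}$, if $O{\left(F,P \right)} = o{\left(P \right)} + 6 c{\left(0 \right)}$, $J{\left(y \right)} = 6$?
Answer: $\left(36 + i\right)^{3} \approx 46548.0 + 3887.0 i$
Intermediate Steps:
$o{\left(K \right)} = \sqrt{-2 + K}$
$c{\left(Z \right)} = 6$
$O{\left(F,P \right)} = 36 + \sqrt{-2 + P}$ ($O{\left(F,P \right)} = \sqrt{-2 + P} + 6 \cdot 6 = \sqrt{-2 + P} + 36 = 36 + \sqrt{-2 + P}$)
$O^{3}{\left(7,1 \right)} = \left(36 + \sqrt{-2 + 1}\right)^{3} = \left(36 + \sqrt{-1}\right)^{3} = \left(36 + i\right)^{3}$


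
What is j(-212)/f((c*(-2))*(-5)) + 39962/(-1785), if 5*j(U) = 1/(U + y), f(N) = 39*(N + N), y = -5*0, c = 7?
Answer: -2202705457/98389200 ≈ -22.388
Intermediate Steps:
y = 0
f(N) = 78*N (f(N) = 39*(2*N) = 78*N)
j(U) = 1/(5*U) (j(U) = 1/(5*(U + 0)) = 1/(5*U))
j(-212)/f((c*(-2))*(-5)) + 39962/(-1785) = ((1/5)/(-212))/((78*((7*(-2))*(-5)))) + 39962/(-1785) = ((1/5)*(-1/212))/((78*(-14*(-5)))) + 39962*(-1/1785) = -1/(1060*(78*70)) - 39962/1785 = -1/1060/5460 - 39962/1785 = -1/1060*1/5460 - 39962/1785 = -1/5787600 - 39962/1785 = -2202705457/98389200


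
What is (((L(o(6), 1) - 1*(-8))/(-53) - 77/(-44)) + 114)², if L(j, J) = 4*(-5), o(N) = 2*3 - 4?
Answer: 604520569/44944 ≈ 13451.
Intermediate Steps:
o(N) = 2 (o(N) = 6 - 4 = 2)
L(j, J) = -20
(((L(o(6), 1) - 1*(-8))/(-53) - 77/(-44)) + 114)² = (((-20 - 1*(-8))/(-53) - 77/(-44)) + 114)² = (((-20 + 8)*(-1/53) - 77*(-1/44)) + 114)² = ((-12*(-1/53) + 7/4) + 114)² = ((12/53 + 7/4) + 114)² = (419/212 + 114)² = (24587/212)² = 604520569/44944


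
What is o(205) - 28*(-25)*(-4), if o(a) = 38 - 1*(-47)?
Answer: -2715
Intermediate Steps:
o(a) = 85 (o(a) = 38 + 47 = 85)
o(205) - 28*(-25)*(-4) = 85 - 28*(-25)*(-4) = 85 + 700*(-4) = 85 - 2800 = -2715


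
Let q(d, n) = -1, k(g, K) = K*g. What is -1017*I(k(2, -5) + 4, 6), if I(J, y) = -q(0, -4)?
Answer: -1017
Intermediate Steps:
I(J, y) = 1 (I(J, y) = -1*(-1) = 1)
-1017*I(k(2, -5) + 4, 6) = -1017*1 = -1017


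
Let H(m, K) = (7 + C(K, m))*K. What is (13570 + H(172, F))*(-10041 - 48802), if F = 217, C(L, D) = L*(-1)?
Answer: 1882976000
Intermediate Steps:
C(L, D) = -L
H(m, K) = K*(7 - K) (H(m, K) = (7 - K)*K = K*(7 - K))
(13570 + H(172, F))*(-10041 - 48802) = (13570 + 217*(7 - 1*217))*(-10041 - 48802) = (13570 + 217*(7 - 217))*(-58843) = (13570 + 217*(-210))*(-58843) = (13570 - 45570)*(-58843) = -32000*(-58843) = 1882976000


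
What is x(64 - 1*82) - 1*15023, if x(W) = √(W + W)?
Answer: -15023 + 6*I ≈ -15023.0 + 6.0*I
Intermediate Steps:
x(W) = √2*√W (x(W) = √(2*W) = √2*√W)
x(64 - 1*82) - 1*15023 = √2*√(64 - 1*82) - 1*15023 = √2*√(64 - 82) - 15023 = √2*√(-18) - 15023 = √2*(3*I*√2) - 15023 = 6*I - 15023 = -15023 + 6*I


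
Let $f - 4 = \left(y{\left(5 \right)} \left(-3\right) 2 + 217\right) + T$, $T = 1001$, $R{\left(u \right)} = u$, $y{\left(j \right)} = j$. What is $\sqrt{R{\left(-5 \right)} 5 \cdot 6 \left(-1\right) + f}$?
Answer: $\sqrt{1342} \approx 36.633$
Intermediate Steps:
$f = 1192$ ($f = 4 + \left(\left(5 \left(-3\right) 2 + 217\right) + 1001\right) = 4 + \left(\left(\left(-15\right) 2 + 217\right) + 1001\right) = 4 + \left(\left(-30 + 217\right) + 1001\right) = 4 + \left(187 + 1001\right) = 4 + 1188 = 1192$)
$\sqrt{R{\left(-5 \right)} 5 \cdot 6 \left(-1\right) + f} = \sqrt{- 5 \cdot 5 \cdot 6 \left(-1\right) + 1192} = \sqrt{- 5 \cdot 30 \left(-1\right) + 1192} = \sqrt{\left(-5\right) \left(-30\right) + 1192} = \sqrt{150 + 1192} = \sqrt{1342}$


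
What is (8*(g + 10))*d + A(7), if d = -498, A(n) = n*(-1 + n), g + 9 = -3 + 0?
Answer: 8010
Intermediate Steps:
g = -12 (g = -9 + (-3 + 0) = -9 - 3 = -12)
(8*(g + 10))*d + A(7) = (8*(-12 + 10))*(-498) + 7*(-1 + 7) = (8*(-2))*(-498) + 7*6 = -16*(-498) + 42 = 7968 + 42 = 8010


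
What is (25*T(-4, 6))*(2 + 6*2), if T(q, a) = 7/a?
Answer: 1225/3 ≈ 408.33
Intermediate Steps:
(25*T(-4, 6))*(2 + 6*2) = (25*(7/6))*(2 + 6*2) = (25*(7*(⅙)))*(2 + 12) = (25*(7/6))*14 = (175/6)*14 = 1225/3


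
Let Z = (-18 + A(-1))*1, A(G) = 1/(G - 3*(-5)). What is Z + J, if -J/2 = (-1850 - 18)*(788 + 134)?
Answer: 48224037/14 ≈ 3.4446e+6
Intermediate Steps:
A(G) = 1/(15 + G) (A(G) = 1/(G + 15) = 1/(15 + G))
J = 3444592 (J = -2*(-1850 - 18)*(788 + 134) = -(-3736)*922 = -2*(-1722296) = 3444592)
Z = -251/14 (Z = (-18 + 1/(15 - 1))*1 = (-18 + 1/14)*1 = -251/14*1 = -251/14 ≈ -17.929)
Z + J = -251/14 + 3444592 = 48224037/14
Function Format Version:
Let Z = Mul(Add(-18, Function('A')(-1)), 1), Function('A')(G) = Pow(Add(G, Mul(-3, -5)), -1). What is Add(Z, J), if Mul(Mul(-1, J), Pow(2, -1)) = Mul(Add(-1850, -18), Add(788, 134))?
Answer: Rational(48224037, 14) ≈ 3.4446e+6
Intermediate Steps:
Function('A')(G) = Pow(Add(15, G), -1) (Function('A')(G) = Pow(Add(G, 15), -1) = Pow(Add(15, G), -1))
J = 3444592 (J = Mul(-2, Mul(Add(-1850, -18), Add(788, 134))) = Mul(-2, Mul(-1868, 922)) = Mul(-2, -1722296) = 3444592)
Z = Rational(-251, 14) (Z = Mul(Add(-18, Pow(Add(15, -1), -1)), 1) = Mul(Add(-18, Pow(14, -1)), 1) = Mul(Add(-18, Rational(1, 14)), 1) = Mul(Rational(-251, 14), 1) = Rational(-251, 14) ≈ -17.929)
Add(Z, J) = Add(Rational(-251, 14), 3444592) = Rational(48224037, 14)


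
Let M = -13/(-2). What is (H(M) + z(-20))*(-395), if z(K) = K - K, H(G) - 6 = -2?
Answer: -1580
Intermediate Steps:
M = 13/2 (M = -13*(-½) = 13/2 ≈ 6.5000)
H(G) = 4 (H(G) = 6 - 2 = 4)
z(K) = 0
(H(M) + z(-20))*(-395) = (4 + 0)*(-395) = 4*(-395) = -1580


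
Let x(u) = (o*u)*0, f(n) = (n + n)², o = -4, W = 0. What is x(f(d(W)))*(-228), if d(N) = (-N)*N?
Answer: 0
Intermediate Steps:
d(N) = -N²
f(n) = 4*n² (f(n) = (2*n)² = 4*n²)
x(u) = 0 (x(u) = -4*u*0 = 0)
x(f(d(W)))*(-228) = 0*(-228) = 0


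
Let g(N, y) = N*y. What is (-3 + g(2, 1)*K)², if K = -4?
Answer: 121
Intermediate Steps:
(-3 + g(2, 1)*K)² = (-3 + (2*1)*(-4))² = (-3 + 2*(-4))² = (-3 - 8)² = (-11)² = 121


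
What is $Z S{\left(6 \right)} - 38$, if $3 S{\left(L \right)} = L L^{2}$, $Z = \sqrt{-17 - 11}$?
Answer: $-38 + 144 i \sqrt{7} \approx -38.0 + 380.99 i$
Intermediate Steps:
$Z = 2 i \sqrt{7}$ ($Z = \sqrt{-28} = 2 i \sqrt{7} \approx 5.2915 i$)
$S{\left(L \right)} = \frac{L^{3}}{3}$ ($S{\left(L \right)} = \frac{L L^{2}}{3} = \frac{L^{3}}{3}$)
$Z S{\left(6 \right)} - 38 = 2 i \sqrt{7} \frac{6^{3}}{3} - 38 = 2 i \sqrt{7} \cdot \frac{1}{3} \cdot 216 - 38 = 2 i \sqrt{7} \cdot 72 - 38 = 144 i \sqrt{7} - 38 = -38 + 144 i \sqrt{7}$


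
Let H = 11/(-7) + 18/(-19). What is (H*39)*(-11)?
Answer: 143715/133 ≈ 1080.6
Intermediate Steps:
H = -335/133 (H = 11*(-⅐) + 18*(-1/19) = -11/7 - 18/19 = -335/133 ≈ -2.5188)
(H*39)*(-11) = -335/133*39*(-11) = -13065/133*(-11) = 143715/133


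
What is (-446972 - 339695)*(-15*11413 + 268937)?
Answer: -76890405914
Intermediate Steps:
(-446972 - 339695)*(-15*11413 + 268937) = -786667*(-171195 + 268937) = -786667*97742 = -76890405914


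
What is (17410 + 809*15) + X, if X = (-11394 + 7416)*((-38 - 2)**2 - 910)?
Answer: -2715275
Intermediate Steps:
X = -2744820 (X = -3978*((-40)**2 - 910) = -3978*(1600 - 910) = -3978*690 = -2744820)
(17410 + 809*15) + X = (17410 + 809*15) - 2744820 = (17410 + 12135) - 2744820 = 29545 - 2744820 = -2715275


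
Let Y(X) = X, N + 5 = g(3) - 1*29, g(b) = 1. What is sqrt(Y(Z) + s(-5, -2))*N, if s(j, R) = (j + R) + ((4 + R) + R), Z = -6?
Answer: -33*I*sqrt(13) ≈ -118.98*I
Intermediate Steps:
N = -33 (N = -5 + (1 - 1*29) = -5 + (1 - 29) = -5 - 28 = -33)
s(j, R) = 4 + j + 3*R (s(j, R) = (R + j) + (4 + 2*R) = 4 + j + 3*R)
sqrt(Y(Z) + s(-5, -2))*N = sqrt(-6 + (4 - 5 + 3*(-2)))*(-33) = sqrt(-6 + (4 - 5 - 6))*(-33) = sqrt(-6 - 7)*(-33) = sqrt(-13)*(-33) = (I*sqrt(13))*(-33) = -33*I*sqrt(13)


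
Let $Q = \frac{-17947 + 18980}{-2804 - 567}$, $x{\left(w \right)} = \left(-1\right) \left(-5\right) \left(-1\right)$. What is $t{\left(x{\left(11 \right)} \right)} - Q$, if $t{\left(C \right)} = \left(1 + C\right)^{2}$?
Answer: $\frac{54969}{3371} \approx 16.306$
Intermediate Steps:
$x{\left(w \right)} = -5$ ($x{\left(w \right)} = 5 \left(-1\right) = -5$)
$Q = - \frac{1033}{3371}$ ($Q = \frac{1033}{-3371} = 1033 \left(- \frac{1}{3371}\right) = - \frac{1033}{3371} \approx -0.30644$)
$t{\left(x{\left(11 \right)} \right)} - Q = \left(1 - 5\right)^{2} - - \frac{1033}{3371} = \left(-4\right)^{2} + \frac{1033}{3371} = 16 + \frac{1033}{3371} = \frac{54969}{3371}$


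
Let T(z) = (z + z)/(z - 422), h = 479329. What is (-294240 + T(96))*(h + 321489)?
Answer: -38408205074688/163 ≈ -2.3563e+11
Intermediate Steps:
T(z) = 2*z/(-422 + z) (T(z) = (2*z)/(-422 + z) = 2*z/(-422 + z))
(-294240 + T(96))*(h + 321489) = (-294240 + 2*96/(-422 + 96))*(479329 + 321489) = (-294240 + 2*96/(-326))*800818 = (-294240 + 2*96*(-1/326))*800818 = (-294240 - 96/163)*800818 = -47961216/163*800818 = -38408205074688/163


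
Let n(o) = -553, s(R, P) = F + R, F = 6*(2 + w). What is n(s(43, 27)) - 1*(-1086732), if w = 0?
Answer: 1086179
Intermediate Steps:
F = 12 (F = 6*(2 + 0) = 6*2 = 12)
s(R, P) = 12 + R
n(s(43, 27)) - 1*(-1086732) = -553 - 1*(-1086732) = -553 + 1086732 = 1086179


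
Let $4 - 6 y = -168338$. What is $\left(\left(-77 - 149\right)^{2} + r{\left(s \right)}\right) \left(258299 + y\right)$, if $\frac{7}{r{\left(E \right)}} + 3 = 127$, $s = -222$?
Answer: $\frac{453403991859}{31} \approx 1.4626 \cdot 10^{10}$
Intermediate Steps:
$y = 28057$ ($y = \frac{2}{3} - - \frac{84169}{3} = \frac{2}{3} + \frac{84169}{3} = 28057$)
$r{\left(E \right)} = \frac{7}{124}$ ($r{\left(E \right)} = \frac{7}{-3 + 127} = \frac{7}{124}$)
$\left(\left(-77 - 149\right)^{2} + r{\left(s \right)}\right) \left(258299 + y\right) = \left(\left(-77 - 149\right)^{2} + \frac{7}{124}\right) \left(258299 + 28057\right) = \left(\left(-226\right)^{2} + \frac{7}{124}\right) 286356 = \left(51076 + \frac{7}{124}\right) 286356 = \frac{6333431}{124} \cdot 286356 = \frac{453403991859}{31}$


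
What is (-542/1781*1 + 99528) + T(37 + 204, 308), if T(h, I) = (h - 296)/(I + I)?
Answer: 9926485351/99736 ≈ 99528.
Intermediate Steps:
T(h, I) = (-296 + h)/(2*I) (T(h, I) = (-296 + h)/((2*I)) = (-296 + h)*(1/(2*I)) = (-296 + h)/(2*I))
(-542/1781*1 + 99528) + T(37 + 204, 308) = (-542/1781*1 + 99528) + (½)*(-296 + (37 + 204))/308 = (-542*1/1781*1 + 99528) + (½)*(1/308)*(-296 + 241) = (-542/1781*1 + 99528) + (½)*(1/308)*(-55) = (-542/1781 + 99528) - 5/56 = 177258826/1781 - 5/56 = 9926485351/99736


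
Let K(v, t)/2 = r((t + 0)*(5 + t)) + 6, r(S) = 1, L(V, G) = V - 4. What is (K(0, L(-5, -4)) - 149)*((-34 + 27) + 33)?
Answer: -3510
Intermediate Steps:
L(V, G) = -4 + V
K(v, t) = 14 (K(v, t) = 2*(1 + 6) = 2*7 = 14)
(K(0, L(-5, -4)) - 149)*((-34 + 27) + 33) = (14 - 149)*((-34 + 27) + 33) = -135*(-7 + 33) = -135*26 = -3510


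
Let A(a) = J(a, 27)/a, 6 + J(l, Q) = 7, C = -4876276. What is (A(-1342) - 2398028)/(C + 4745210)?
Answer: 3218153577/175890572 ≈ 18.296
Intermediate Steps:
J(l, Q) = 1 (J(l, Q) = -6 + 7 = 1)
A(a) = 1/a
(A(-1342) - 2398028)/(C + 4745210) = (1/(-1342) - 2398028)/(-4876276 + 4745210) = (-1/1342 - 2398028)/(-131066) = -3218153577/1342*(-1/131066) = 3218153577/175890572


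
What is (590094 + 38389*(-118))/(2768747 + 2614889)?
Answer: -984952/1345909 ≈ -0.73181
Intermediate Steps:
(590094 + 38389*(-118))/(2768747 + 2614889) = (590094 - 4529902)/5383636 = -3939808*1/5383636 = -984952/1345909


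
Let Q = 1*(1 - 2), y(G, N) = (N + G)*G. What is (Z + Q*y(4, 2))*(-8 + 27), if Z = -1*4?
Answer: -532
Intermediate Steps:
y(G, N) = G*(G + N) (y(G, N) = (G + N)*G = G*(G + N))
Q = -1 (Q = 1*(-1) = -1)
Z = -4
(Z + Q*y(4, 2))*(-8 + 27) = (-4 - 4*(4 + 2))*(-8 + 27) = (-4 - 4*6)*19 = (-4 - 1*24)*19 = (-4 - 24)*19 = -28*19 = -532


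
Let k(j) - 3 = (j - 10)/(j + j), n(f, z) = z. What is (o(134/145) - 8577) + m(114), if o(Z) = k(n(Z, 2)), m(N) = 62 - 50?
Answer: -8564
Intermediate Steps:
m(N) = 12
k(j) = 3 + (-10 + j)/(2*j) (k(j) = 3 + (j - 10)/(j + j) = 3 + (-10 + j)/((2*j)) = 3 + (-10 + j)*(1/(2*j)) = 3 + (-10 + j)/(2*j))
o(Z) = 1 (o(Z) = 7/2 - 5/2 = 1)
(o(134/145) - 8577) + m(114) = (1 - 8577) + 12 = -8576 + 12 = -8564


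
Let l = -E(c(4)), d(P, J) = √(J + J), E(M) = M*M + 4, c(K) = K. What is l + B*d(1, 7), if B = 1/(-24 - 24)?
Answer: -20 - √14/48 ≈ -20.078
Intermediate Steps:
E(M) = 4 + M² (E(M) = M² + 4 = 4 + M²)
d(P, J) = √2*√J (d(P, J) = √(2*J) = √2*√J)
l = -20 (l = -(4 + 4²) = -(4 + 16) = -1*20 = -20)
B = -1/48 (B = 1/(-48) = -1/48 ≈ -0.020833)
l + B*d(1, 7) = -20 - √2*√7/48 = -20 - √14/48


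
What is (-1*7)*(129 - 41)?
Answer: -616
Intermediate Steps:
(-1*7)*(129 - 41) = -7*88 = -616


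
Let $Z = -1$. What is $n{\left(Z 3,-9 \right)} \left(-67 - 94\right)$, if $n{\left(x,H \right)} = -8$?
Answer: $1288$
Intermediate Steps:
$n{\left(Z 3,-9 \right)} \left(-67 - 94\right) = - 8 \left(-67 - 94\right) = \left(-8\right) \left(-161\right) = 1288$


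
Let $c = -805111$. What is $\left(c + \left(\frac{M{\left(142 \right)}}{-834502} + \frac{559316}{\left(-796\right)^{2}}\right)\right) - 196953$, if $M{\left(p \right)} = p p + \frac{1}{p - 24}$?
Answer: $- \frac{976901189853373249}{974889854209} \approx -1.0021 \cdot 10^{6}$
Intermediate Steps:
$M{\left(p \right)} = p^{2} + \frac{1}{-24 + p}$
$\left(c + \left(\frac{M{\left(142 \right)}}{-834502} + \frac{559316}{\left(-796\right)^{2}}\right)\right) - 196953 = \left(-805111 + \left(\frac{\frac{1}{-24 + 142} \left(1 + 142^{3} - 24 \cdot 142^{2}\right)}{-834502} + \frac{559316}{\left(-796\right)^{2}}\right)\right) - 196953 = \left(-805111 + \left(\frac{1 + 2863288 - 483936}{118} \left(- \frac{1}{834502}\right) + \frac{559316}{633616}\right)\right) - 196953 = \left(-805111 + \left(\frac{1 + 2863288 - 483936}{118} \left(- \frac{1}{834502}\right) + 559316 \cdot \frac{1}{633616}\right)\right) - 196953 = \left(-805111 + \left(\frac{1}{118} \cdot 2379353 \left(- \frac{1}{834502}\right) + \frac{139829}{158404}\right)\right) - 196953 = \left(-805111 + \left(\frac{2379353}{118} \left(- \frac{1}{834502}\right) + \frac{139829}{158404}\right)\right) - 196953 = \left(-805111 + \left(- \frac{2379353}{98471236} + \frac{139829}{158404}\right)\right) - 196953 = \left(-805111 + \frac{837014714127}{974889854209}\right) - 196953 = - \frac{784893708397348072}{974889854209} - 196953 = - \frac{976901189853373249}{974889854209}$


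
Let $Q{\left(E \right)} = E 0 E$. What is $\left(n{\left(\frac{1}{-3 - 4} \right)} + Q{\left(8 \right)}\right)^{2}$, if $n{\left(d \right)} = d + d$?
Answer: $\frac{4}{49} \approx 0.081633$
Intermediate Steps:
$Q{\left(E \right)} = 0$ ($Q{\left(E \right)} = 0 E = 0$)
$n{\left(d \right)} = 2 d$
$\left(n{\left(\frac{1}{-3 - 4} \right)} + Q{\left(8 \right)}\right)^{2} = \left(\frac{2}{-3 - 4} + 0\right)^{2} = \left(\frac{2}{-7} + 0\right)^{2} = \left(2 \left(- \frac{1}{7}\right) + 0\right)^{2} = \left(- \frac{2}{7} + 0\right)^{2} = \left(- \frac{2}{7}\right)^{2} = \frac{4}{49}$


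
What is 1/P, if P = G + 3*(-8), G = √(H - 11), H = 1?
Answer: -12/293 - I*√10/586 ≈ -0.040956 - 0.0053964*I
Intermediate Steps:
G = I*√10 (G = √(1 - 11) = √(-10) = I*√10 ≈ 3.1623*I)
P = -24 + I*√10 (P = I*√10 + 3*(-8) = I*√10 - 24 = -24 + I*√10 ≈ -24.0 + 3.1623*I)
1/P = 1/(-24 + I*√10)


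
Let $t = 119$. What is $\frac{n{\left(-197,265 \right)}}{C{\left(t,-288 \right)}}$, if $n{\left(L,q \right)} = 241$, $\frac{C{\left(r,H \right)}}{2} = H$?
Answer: $- \frac{241}{576} \approx -0.4184$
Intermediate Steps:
$C{\left(r,H \right)} = 2 H$
$\frac{n{\left(-197,265 \right)}}{C{\left(t,-288 \right)}} = \frac{241}{2 \left(-288\right)} = \frac{241}{-576} = 241 \left(- \frac{1}{576}\right) = - \frac{241}{576}$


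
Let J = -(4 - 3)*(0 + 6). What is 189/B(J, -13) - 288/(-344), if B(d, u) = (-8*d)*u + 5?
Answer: 14157/26617 ≈ 0.53188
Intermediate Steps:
J = -6 ≈ -6.0000
B(d, u) = 5 - 8*d*u (B(d, u) = -8*d*u + 5 = 5 - 8*d*u)
189/B(J, -13) - 288/(-344) = 189/(5 - 8*(-6)*(-13)) - 288/(-344) = 189/(5 - 624) - 288*(-1/344) = 189/(-619) + 36/43 = 189*(-1/619) + 36/43 = -189/619 + 36/43 = 14157/26617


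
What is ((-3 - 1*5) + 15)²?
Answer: 49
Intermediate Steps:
((-3 - 1*5) + 15)² = ((-3 - 5) + 15)² = (-8 + 15)² = 7² = 49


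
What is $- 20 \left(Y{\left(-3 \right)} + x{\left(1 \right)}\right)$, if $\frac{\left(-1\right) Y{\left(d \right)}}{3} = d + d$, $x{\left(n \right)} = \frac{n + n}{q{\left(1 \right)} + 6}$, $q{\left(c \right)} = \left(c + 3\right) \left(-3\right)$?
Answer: $- \frac{1060}{3} \approx -353.33$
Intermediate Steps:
$q{\left(c \right)} = -9 - 3 c$ ($q{\left(c \right)} = \left(3 + c\right) \left(-3\right) = -9 - 3 c$)
$x{\left(n \right)} = - \frac{n}{3}$ ($x{\left(n \right)} = \frac{n + n}{\left(-9 - 3\right) + 6} = \frac{2 n}{\left(-9 - 3\right) + 6} = \frac{2 n}{-12 + 6} = \frac{2 n}{-6} = 2 n \left(- \frac{1}{6}\right) = - \frac{n}{3}$)
$Y{\left(d \right)} = - 6 d$ ($Y{\left(d \right)} = - 3 \left(d + d\right) = - 3 \cdot 2 d = - 6 d$)
$- 20 \left(Y{\left(-3 \right)} + x{\left(1 \right)}\right) = - 20 \left(\left(-6\right) \left(-3\right) - \frac{1}{3}\right) = - 20 \left(18 - \frac{1}{3}\right) = \left(-20\right) \frac{53}{3} = - \frac{1060}{3}$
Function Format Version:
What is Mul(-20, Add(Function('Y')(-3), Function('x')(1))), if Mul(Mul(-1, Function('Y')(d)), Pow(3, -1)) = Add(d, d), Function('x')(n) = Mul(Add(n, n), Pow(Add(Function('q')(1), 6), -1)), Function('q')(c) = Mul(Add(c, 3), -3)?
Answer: Rational(-1060, 3) ≈ -353.33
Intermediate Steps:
Function('q')(c) = Add(-9, Mul(-3, c)) (Function('q')(c) = Mul(Add(3, c), -3) = Add(-9, Mul(-3, c)))
Function('x')(n) = Mul(Rational(-1, 3), n) (Function('x')(n) = Mul(Add(n, n), Pow(Add(Add(-9, Mul(-3, 1)), 6), -1)) = Mul(Mul(2, n), Pow(Add(Add(-9, -3), 6), -1)) = Mul(Mul(2, n), Pow(Add(-12, 6), -1)) = Mul(Mul(2, n), Pow(-6, -1)) = Mul(Mul(2, n), Rational(-1, 6)) = Mul(Rational(-1, 3), n))
Function('Y')(d) = Mul(-6, d) (Function('Y')(d) = Mul(-3, Add(d, d)) = Mul(-3, Mul(2, d)) = Mul(-6, d))
Mul(-20, Add(Function('Y')(-3), Function('x')(1))) = Mul(-20, Add(Mul(-6, -3), Mul(Rational(-1, 3), 1))) = Mul(-20, Add(18, Rational(-1, 3))) = Mul(-20, Rational(53, 3)) = Rational(-1060, 3)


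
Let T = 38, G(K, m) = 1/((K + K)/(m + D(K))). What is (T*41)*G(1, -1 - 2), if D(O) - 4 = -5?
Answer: -3116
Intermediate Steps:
D(O) = -1 (D(O) = 4 - 5 = -1)
G(K, m) = (-1 + m)/(2*K) (G(K, m) = 1/((K + K)/(m - 1)) = 1/((2*K)/(-1 + m)) = 1/(2*K/(-1 + m)) = (-1 + m)/(2*K))
(T*41)*G(1, -1 - 2) = (38*41)*((½)*(-1 + (-1 - 2))/1) = 1558*((½)*1*(-1 - 3)) = 1558*((½)*1*(-4)) = 1558*(-2) = -3116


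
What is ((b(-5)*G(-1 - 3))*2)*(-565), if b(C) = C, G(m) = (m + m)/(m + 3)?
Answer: 45200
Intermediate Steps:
G(m) = 2*m/(3 + m) (G(m) = (2*m)/(3 + m) = 2*m/(3 + m))
((b(-5)*G(-1 - 3))*2)*(-565) = (-10*(-1 - 3)/(3 + (-1 - 3))*2)*(-565) = (-10*(-4)/(3 - 4)*2)*(-565) = (-10*(-4)/(-1)*2)*(-565) = (-10*(-4)*(-1)*2)*(-565) = (-5*8*2)*(-565) = -40*2*(-565) = -80*(-565) = 45200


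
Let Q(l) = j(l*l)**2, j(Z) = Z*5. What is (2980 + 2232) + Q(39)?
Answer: 57841237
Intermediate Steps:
j(Z) = 5*Z
Q(l) = 25*l**4 (Q(l) = (5*(l*l))**2 = (5*l**2)**2 = 25*l**4)
(2980 + 2232) + Q(39) = (2980 + 2232) + 25*39**4 = 5212 + 25*2313441 = 5212 + 57836025 = 57841237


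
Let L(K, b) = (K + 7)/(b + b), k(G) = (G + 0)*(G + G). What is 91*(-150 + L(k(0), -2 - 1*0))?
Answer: -55237/4 ≈ -13809.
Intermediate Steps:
k(G) = 2*G² (k(G) = G*(2*G) = 2*G²)
L(K, b) = (7 + K)/(2*b) (L(K, b) = (7 + K)/((2*b)) = (7 + K)*(1/(2*b)) = (7 + K)/(2*b))
91*(-150 + L(k(0), -2 - 1*0)) = 91*(-150 + (7 + 2*0²)/(2*(-2 - 1*0))) = 91*(-150 + (7 + 2*0)/(2*(-2 + 0))) = 91*(-150 + (½)*(7 + 0)/(-2)) = 91*(-150 + (½)*(-½)*7) = 91*(-150 - 7/4) = 91*(-607/4) = -55237/4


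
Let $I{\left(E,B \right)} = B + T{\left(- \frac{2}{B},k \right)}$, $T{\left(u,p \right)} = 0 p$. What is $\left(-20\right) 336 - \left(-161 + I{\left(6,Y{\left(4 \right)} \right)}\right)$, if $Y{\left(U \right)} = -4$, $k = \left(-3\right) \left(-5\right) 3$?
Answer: $-6555$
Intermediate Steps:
$k = 45$ ($k = 15 \cdot 3 = 45$)
$T{\left(u,p \right)} = 0$
$I{\left(E,B \right)} = B$ ($I{\left(E,B \right)} = B + 0 = B$)
$\left(-20\right) 336 - \left(-161 + I{\left(6,Y{\left(4 \right)} \right)}\right) = \left(-20\right) 336 + \left(161 - -4\right) = -6720 + \left(161 + 4\right) = -6720 + 165 = -6555$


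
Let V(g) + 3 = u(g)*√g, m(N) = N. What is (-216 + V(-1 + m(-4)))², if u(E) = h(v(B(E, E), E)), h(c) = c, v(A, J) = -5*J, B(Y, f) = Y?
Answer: 44836 - 10950*I*√5 ≈ 44836.0 - 24485.0*I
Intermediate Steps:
u(E) = -5*E
V(g) = -3 - 5*g^(3/2) (V(g) = -3 + (-5*g)*√g = -3 - 5*g^(3/2))
(-216 + V(-1 + m(-4)))² = (-216 + (-3 - 5*(-1 - 4)^(3/2)))² = (-216 + (-3 - (-25)*I*√5))² = (-216 + (-3 + 25*I*√5))² = (-219 + 25*I*√5)²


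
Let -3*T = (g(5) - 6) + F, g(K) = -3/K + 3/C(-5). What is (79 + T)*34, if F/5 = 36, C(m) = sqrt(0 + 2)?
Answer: 3604/5 - 17*sqrt(2) ≈ 696.76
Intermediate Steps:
C(m) = sqrt(2)
g(K) = -3/K + 3*sqrt(2)/2 (g(K) = -3/K + 3/(sqrt(2)) = -3/K + 3*(sqrt(2)/2) = -3/K + 3*sqrt(2)/2)
F = 180 (F = 5*36 = 180)
T = -289/5 - sqrt(2)/2 (T = -(((-3/5 + 3*sqrt(2)/2) - 6) + 180)/3 = -((-33/5 + 3*sqrt(2)/2) + 180)/3 = -(867/5 + 3*sqrt(2)/2)/3 = -289/5 - sqrt(2)/2 ≈ -58.507)
(79 + T)*34 = (79 + (-289/5 - sqrt(2)/2))*34 = (106/5 - sqrt(2)/2)*34 = 3604/5 - 17*sqrt(2)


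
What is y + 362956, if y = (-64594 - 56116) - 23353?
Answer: 218893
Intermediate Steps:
y = -144063 (y = -120710 - 23353 = -144063)
y + 362956 = -144063 + 362956 = 218893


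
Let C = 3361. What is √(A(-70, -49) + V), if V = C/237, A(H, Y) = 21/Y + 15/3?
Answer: √51613149/1659 ≈ 4.3305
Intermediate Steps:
A(H, Y) = 5 + 21/Y (A(H, Y) = 21/Y + 15*(⅓) = 21/Y + 5 = 5 + 21/Y)
V = 3361/237 ≈ 14.181
√(A(-70, -49) + V) = √((5 + 21/(-49)) + 3361/237) = √((5 + 21*(-1/49)) + 3361/237) = √((5 - 3/7) + 3361/237) = √(32/7 + 3361/237) = √(31111/1659) = √51613149/1659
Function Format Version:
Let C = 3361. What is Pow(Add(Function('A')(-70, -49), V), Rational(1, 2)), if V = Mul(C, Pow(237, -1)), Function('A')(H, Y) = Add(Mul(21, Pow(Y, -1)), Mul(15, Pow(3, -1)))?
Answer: Mul(Rational(1, 1659), Pow(51613149, Rational(1, 2))) ≈ 4.3305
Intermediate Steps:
Function('A')(H, Y) = Add(5, Mul(21, Pow(Y, -1))) (Function('A')(H, Y) = Add(Mul(21, Pow(Y, -1)), Mul(15, Rational(1, 3))) = Add(Mul(21, Pow(Y, -1)), 5) = Add(5, Mul(21, Pow(Y, -1))))
V = Rational(3361, 237) (V = Mul(3361, Pow(237, -1)) = Mul(3361, Rational(1, 237)) = Rational(3361, 237) ≈ 14.181)
Pow(Add(Function('A')(-70, -49), V), Rational(1, 2)) = Pow(Add(Add(5, Mul(21, Pow(-49, -1))), Rational(3361, 237)), Rational(1, 2)) = Pow(Add(Add(5, Mul(21, Rational(-1, 49))), Rational(3361, 237)), Rational(1, 2)) = Pow(Add(Add(5, Rational(-3, 7)), Rational(3361, 237)), Rational(1, 2)) = Pow(Add(Rational(32, 7), Rational(3361, 237)), Rational(1, 2)) = Pow(Rational(31111, 1659), Rational(1, 2)) = Mul(Rational(1, 1659), Pow(51613149, Rational(1, 2)))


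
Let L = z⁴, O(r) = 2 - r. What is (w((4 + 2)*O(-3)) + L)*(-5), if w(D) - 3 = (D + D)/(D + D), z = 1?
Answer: -25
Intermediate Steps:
w(D) = 4 (w(D) = 3 + (D + D)/(D + D) = 3 + (2*D)/((2*D)) = 3 + (2*D)*(1/(2*D)) = 3 + 1 = 4)
L = 1 (L = 1⁴ = 1)
(w((4 + 2)*O(-3)) + L)*(-5) = (4 + 1)*(-5) = 5*(-5) = -25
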